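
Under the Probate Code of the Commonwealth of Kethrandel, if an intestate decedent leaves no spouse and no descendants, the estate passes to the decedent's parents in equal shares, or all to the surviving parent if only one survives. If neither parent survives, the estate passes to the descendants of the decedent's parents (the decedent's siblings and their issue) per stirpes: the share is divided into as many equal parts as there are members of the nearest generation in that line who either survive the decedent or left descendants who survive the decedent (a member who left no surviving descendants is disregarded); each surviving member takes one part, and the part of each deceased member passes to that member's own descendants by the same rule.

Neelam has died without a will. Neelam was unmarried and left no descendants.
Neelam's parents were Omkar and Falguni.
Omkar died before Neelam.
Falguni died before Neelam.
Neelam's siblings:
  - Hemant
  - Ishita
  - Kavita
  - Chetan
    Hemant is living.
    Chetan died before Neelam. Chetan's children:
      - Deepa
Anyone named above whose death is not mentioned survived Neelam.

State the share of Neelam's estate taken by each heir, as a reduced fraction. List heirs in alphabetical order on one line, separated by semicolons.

Neither parent survives and there are no descendants, so the estate passes to Neelam's siblings and their issue per stirpes.
The estate is divided into 4 equal shares of 1/4 among Hemant, Ishita, Kavita, Chetan.
Hemant is living and takes 1/4.
Ishita is living and takes 1/4.
Kavita is living and takes 1/4.
Chetan predeceased; the 1/4 allotted to Chetan's branch passes to Chetan's issue by representation.
Deepa is the sole taker at this level and receives the full 1/4.

Deepa 1/4; Hemant 1/4; Ishita 1/4; Kavita 1/4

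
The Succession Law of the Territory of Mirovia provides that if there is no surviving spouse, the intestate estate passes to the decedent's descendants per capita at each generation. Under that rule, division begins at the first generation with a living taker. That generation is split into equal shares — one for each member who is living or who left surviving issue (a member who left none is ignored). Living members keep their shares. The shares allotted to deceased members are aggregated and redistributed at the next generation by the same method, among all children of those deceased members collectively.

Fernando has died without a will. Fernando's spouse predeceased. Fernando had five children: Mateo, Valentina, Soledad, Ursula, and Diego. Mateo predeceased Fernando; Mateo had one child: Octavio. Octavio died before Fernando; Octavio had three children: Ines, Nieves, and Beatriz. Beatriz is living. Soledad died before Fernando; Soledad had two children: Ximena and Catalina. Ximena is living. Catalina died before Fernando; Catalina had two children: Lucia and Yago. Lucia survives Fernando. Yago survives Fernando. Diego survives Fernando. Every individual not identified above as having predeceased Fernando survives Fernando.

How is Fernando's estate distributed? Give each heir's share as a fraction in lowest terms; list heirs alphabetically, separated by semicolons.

There is no surviving spouse, so the entire estate passes to Fernando's descendants per capita at each generation.
At generation 1 (Mateo, Valentina, Soledad, Ursula, Diego) there are 5 shares of (1)/5 = 1/5 each.
Living: Valentina, Ursula, and Diego — each takes 1/5.
Deceased: Mateo and Soledad. Their combined 2/5 is pooled and carried to generation 2.
At generation 2 (Octavio, Ximena, Catalina) there are 3 shares of (2/5)/3 = 2/15 each.
Living: Ximena — each takes 2/15.
Deceased: Octavio and Catalina. Their combined 4/15 is pooled and carried to generation 3.
At generation 3 (Ines, Nieves, Beatriz, Lucia, Yago) there are 5 shares of (4/15)/5 = 4/75 each.
Living: Ines, Nieves, Beatriz, Lucia, and Yago — each takes 4/75.

Beatriz 4/75; Diego 1/5; Ines 4/75; Lucia 4/75; Nieves 4/75; Ursula 1/5; Valentina 1/5; Ximena 2/15; Yago 4/75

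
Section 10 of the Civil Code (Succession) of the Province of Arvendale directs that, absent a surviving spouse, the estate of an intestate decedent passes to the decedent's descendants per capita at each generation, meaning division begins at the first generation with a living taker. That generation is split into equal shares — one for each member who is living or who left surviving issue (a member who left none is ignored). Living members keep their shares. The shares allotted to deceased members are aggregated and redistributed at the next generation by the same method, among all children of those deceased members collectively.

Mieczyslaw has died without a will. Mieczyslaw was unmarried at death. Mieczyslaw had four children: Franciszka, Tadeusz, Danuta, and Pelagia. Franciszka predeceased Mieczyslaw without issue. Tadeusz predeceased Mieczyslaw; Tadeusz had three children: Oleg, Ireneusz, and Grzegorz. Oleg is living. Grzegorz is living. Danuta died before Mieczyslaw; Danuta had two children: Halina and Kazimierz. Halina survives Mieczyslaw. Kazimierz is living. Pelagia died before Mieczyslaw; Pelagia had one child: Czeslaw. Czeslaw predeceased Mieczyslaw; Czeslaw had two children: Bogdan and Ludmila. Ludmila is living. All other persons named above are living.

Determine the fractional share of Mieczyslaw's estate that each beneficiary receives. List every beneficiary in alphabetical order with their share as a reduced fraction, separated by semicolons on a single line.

There is no surviving spouse, so the entire estate passes to Mieczyslaw's descendants per capita at each generation.
No one at generation 1 (Tadeusz, Danuta, Pelagia) is living; moving to the next generation.
At generation 2 (Oleg, Ireneusz, Grzegorz, Halina, Kazimierz, Czeslaw) there are 6 shares of (1)/6 = 1/6 each.
Living: Oleg, Ireneusz, Grzegorz, Halina, and Kazimierz — each takes 1/6.
Deceased: Czeslaw. That 1/6 share is carried to generation 3.
At generation 3 (Bogdan, Ludmila) there are 2 shares of (1/6)/2 = 1/12 each.
Living: Bogdan and Ludmila — each takes 1/12.

Bogdan 1/12; Grzegorz 1/6; Halina 1/6; Ireneusz 1/6; Kazimierz 1/6; Ludmila 1/12; Oleg 1/6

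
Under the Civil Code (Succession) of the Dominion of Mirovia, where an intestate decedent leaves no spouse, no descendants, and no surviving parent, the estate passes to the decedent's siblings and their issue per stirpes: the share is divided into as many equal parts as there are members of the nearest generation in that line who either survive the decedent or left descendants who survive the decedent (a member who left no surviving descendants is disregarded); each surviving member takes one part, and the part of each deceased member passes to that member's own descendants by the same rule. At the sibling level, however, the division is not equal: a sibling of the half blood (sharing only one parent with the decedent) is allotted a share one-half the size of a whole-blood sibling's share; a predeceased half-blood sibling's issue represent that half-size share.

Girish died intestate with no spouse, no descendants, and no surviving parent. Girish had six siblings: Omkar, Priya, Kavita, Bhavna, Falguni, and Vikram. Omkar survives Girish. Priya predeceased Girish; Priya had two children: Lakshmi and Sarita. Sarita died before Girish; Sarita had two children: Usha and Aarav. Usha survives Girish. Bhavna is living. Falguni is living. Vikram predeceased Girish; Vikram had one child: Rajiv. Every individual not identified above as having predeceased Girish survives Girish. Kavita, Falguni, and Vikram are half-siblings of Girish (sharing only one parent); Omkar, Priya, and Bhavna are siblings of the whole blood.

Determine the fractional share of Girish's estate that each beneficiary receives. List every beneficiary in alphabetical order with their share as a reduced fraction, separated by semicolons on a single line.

No spouse, descendants, or parent survives, so the estate passes to Girish's siblings per stirpes.
Half-blood siblings count for one-half the weight of whole-blood siblings at the initial division.
Dividing 1 in proportion to weights (total weight 9/2): Omkar (weight 1) → 2/9; Priya (weight 1) → 2/9; Kavita (weight 1/2) → 1/9; Bhavna (weight 1) → 2/9; Falguni (weight 1/2) → 1/9; Vikram (weight 1/2) → 1/9.
Omkar is living and takes 2/9.
Priya predeceased; the 2/9 allotted to Priya's branch passes to Priya's issue by representation.
The 2/9 is divided into 2 equal shares of 1/9 among Lakshmi, Sarita.
Lakshmi is living and takes 1/9.
Sarita predeceased; the 1/9 allotted to Sarita's branch passes to Sarita's issue by representation.
The 1/9 is divided into 2 equal shares of 1/18 among Usha, Aarav.
Usha is living and takes 1/18.
Aarav is living and takes 1/18.
Kavita is living and takes 1/9.
Bhavna is living and takes 2/9.
Falguni is living and takes 1/9.
Vikram predeceased; the 1/9 allotted to Vikram's branch passes to Vikram's issue by representation.
Rajiv is the sole taker at this level and receives the full 1/9.

Aarav 1/18; Bhavna 2/9; Falguni 1/9; Kavita 1/9; Lakshmi 1/9; Omkar 2/9; Rajiv 1/9; Usha 1/18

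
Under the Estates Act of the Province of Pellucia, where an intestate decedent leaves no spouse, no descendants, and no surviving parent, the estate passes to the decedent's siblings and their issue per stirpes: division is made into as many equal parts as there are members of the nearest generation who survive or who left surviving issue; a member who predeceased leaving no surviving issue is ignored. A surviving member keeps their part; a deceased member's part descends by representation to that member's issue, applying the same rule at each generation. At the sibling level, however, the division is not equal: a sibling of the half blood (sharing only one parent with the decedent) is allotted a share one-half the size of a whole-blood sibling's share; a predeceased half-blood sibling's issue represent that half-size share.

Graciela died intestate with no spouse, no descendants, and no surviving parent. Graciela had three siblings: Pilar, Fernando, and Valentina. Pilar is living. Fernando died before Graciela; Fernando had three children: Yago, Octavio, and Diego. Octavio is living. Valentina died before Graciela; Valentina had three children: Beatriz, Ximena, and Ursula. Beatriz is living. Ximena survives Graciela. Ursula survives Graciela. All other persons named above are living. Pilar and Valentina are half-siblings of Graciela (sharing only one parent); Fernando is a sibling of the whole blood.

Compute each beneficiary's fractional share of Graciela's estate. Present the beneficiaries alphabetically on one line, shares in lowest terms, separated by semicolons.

Beatriz 1/12; Diego 1/6; Octavio 1/6; Pilar 1/4; Ursula 1/12; Ximena 1/12; Yago 1/6

No spouse, descendants, or parent survives, so the estate passes to Graciela's siblings per stirpes.
Half-blood siblings count for one-half the weight of whole-blood siblings at the initial division.
Dividing 1 in proportion to weights (total weight 2): Pilar (weight 1/2) → 1/4; Fernando (weight 1) → 1/2; Valentina (weight 1/2) → 1/4.
Pilar is living and takes 1/4.
Fernando predeceased; the 1/2 allotted to Fernando's branch passes to Fernando's issue by representation.
The 1/2 is divided into 3 equal shares of 1/6 among Yago, Octavio, Diego.
Yago is living and takes 1/6.
Octavio is living and takes 1/6.
Diego is living and takes 1/6.
Valentina predeceased; the 1/4 allotted to Valentina's branch passes to Valentina's issue by representation.
The 1/4 is divided into 3 equal shares of 1/12 among Beatriz, Ximena, Ursula.
Beatriz is living and takes 1/12.
Ximena is living and takes 1/12.
Ursula is living and takes 1/12.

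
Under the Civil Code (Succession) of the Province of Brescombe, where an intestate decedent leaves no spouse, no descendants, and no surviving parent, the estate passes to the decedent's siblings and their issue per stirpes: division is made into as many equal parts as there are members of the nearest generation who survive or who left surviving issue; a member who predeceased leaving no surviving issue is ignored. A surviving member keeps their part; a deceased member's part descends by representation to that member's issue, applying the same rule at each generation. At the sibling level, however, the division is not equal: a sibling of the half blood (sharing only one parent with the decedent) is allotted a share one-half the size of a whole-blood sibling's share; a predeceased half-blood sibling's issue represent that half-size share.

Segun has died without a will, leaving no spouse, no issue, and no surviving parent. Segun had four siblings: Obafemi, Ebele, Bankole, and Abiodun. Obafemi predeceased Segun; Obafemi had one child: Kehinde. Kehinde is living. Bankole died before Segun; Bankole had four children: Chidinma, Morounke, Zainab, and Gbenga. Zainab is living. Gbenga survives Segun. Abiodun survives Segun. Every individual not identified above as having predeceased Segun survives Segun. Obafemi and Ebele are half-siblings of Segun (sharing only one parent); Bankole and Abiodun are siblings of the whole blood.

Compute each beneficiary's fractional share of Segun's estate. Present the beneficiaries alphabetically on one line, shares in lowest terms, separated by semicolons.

Abiodun 1/3; Chidinma 1/12; Ebele 1/6; Gbenga 1/12; Kehinde 1/6; Morounke 1/12; Zainab 1/12

No spouse, descendants, or parent survives, so the estate passes to Segun's siblings per stirpes.
Half-blood siblings count for one-half the weight of whole-blood siblings at the initial division.
Dividing 1 in proportion to weights (total weight 3): Obafemi (weight 1/2) → 1/6; Ebele (weight 1/2) → 1/6; Bankole (weight 1) → 1/3; Abiodun (weight 1) → 1/3.
Obafemi predeceased; the 1/6 allotted to Obafemi's branch passes to Obafemi's issue by representation.
Kehinde is the sole taker at this level and receives the full 1/6.
Ebele is living and takes 1/6.
Bankole predeceased; the 1/3 allotted to Bankole's branch passes to Bankole's issue by representation.
The 1/3 is divided into 4 equal shares of 1/12 among Chidinma, Morounke, Zainab, Gbenga.
Chidinma is living and takes 1/12.
Morounke is living and takes 1/12.
Zainab is living and takes 1/12.
Gbenga is living and takes 1/12.
Abiodun is living and takes 1/3.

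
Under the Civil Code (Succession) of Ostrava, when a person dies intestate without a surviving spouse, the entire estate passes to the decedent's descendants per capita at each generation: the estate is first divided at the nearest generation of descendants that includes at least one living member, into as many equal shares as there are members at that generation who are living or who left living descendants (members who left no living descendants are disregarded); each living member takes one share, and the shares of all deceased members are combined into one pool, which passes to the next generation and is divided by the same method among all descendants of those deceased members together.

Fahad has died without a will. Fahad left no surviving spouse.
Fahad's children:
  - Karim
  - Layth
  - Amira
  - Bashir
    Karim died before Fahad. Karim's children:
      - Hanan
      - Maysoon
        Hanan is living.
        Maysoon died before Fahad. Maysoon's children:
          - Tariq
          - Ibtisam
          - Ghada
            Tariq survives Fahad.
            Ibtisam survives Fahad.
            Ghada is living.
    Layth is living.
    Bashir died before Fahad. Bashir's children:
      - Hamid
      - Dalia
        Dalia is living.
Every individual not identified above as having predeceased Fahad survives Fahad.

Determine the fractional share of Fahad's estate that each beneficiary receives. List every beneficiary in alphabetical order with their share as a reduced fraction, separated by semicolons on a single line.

There is no surviving spouse, so the entire estate passes to Fahad's descendants per capita at each generation.
At generation 1 (Karim, Layth, Amira, Bashir) there are 4 shares of (1)/4 = 1/4 each.
Living: Layth and Amira — each takes 1/4.
Deceased: Karim and Bashir. Their combined 1/2 is pooled and carried to generation 2.
At generation 2 (Hanan, Maysoon, Hamid, Dalia) there are 4 shares of (1/2)/4 = 1/8 each.
Living: Hanan, Hamid, and Dalia — each takes 1/8.
Deceased: Maysoon. That 1/8 share is carried to generation 3.
At generation 3 (Tariq, Ibtisam, Ghada) there are 3 shares of (1/8)/3 = 1/24 each.
Living: Tariq, Ibtisam, and Ghada — each takes 1/24.

Amira 1/4; Dalia 1/8; Ghada 1/24; Hamid 1/8; Hanan 1/8; Ibtisam 1/24; Layth 1/4; Tariq 1/24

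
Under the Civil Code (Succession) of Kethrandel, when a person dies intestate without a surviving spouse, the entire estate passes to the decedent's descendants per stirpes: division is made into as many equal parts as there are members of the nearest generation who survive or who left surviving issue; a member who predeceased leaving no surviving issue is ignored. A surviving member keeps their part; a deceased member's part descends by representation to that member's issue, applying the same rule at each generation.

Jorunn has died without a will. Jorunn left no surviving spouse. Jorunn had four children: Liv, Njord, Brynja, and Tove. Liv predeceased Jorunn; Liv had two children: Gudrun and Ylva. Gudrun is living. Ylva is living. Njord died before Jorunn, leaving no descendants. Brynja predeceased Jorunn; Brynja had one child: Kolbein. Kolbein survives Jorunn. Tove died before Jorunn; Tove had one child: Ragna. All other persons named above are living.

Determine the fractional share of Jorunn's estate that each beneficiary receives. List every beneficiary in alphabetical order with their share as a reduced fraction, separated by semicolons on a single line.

There is no surviving spouse, so the entire estate passes to Jorunn's descendants per stirpes.
Njord left no surviving issue, so that branch lapses and is disregarded.
The estate is divided into 3 equal shares of 1/3 among Liv, Brynja, Tove.
Liv predeceased; the 1/3 allotted to Liv's branch passes to Liv's issue by representation.
The 1/3 is divided into 2 equal shares of 1/6 among Gudrun, Ylva.
Gudrun is living and takes 1/6.
Ylva is living and takes 1/6.
Brynja predeceased; the 1/3 allotted to Brynja's branch passes to Brynja's issue by representation.
Kolbein is the sole taker at this level and receives the full 1/3.
Tove predeceased; the 1/3 allotted to Tove's branch passes to Tove's issue by representation.
Ragna is the sole taker at this level and receives the full 1/3.

Gudrun 1/6; Kolbein 1/3; Ragna 1/3; Ylva 1/6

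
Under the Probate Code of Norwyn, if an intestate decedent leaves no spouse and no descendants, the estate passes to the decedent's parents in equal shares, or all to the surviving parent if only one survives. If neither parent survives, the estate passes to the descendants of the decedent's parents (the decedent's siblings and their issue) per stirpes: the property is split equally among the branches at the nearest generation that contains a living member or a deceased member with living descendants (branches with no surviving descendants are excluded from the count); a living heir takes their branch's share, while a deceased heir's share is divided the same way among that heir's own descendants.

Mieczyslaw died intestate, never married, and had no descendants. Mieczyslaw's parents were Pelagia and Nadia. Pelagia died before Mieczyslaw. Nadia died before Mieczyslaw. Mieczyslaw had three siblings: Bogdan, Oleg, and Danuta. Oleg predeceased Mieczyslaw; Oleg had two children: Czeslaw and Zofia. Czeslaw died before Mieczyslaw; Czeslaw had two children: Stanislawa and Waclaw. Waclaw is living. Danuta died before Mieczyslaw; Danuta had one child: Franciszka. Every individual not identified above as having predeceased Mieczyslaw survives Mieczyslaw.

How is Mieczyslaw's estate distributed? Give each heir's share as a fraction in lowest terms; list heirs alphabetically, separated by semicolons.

Neither parent survives and there are no descendants, so the estate passes to Mieczyslaw's siblings and their issue per stirpes.
The estate is divided into 3 equal shares of 1/3 among Bogdan, Oleg, Danuta.
Bogdan is living and takes 1/3.
Oleg predeceased; the 1/3 allotted to Oleg's branch passes to Oleg's issue by representation.
The 1/3 is divided into 2 equal shares of 1/6 among Czeslaw, Zofia.
Czeslaw predeceased; the 1/6 allotted to Czeslaw's branch passes to Czeslaw's issue by representation.
The 1/6 is divided into 2 equal shares of 1/12 among Stanislawa, Waclaw.
Stanislawa is living and takes 1/12.
Waclaw is living and takes 1/12.
Zofia is living and takes 1/6.
Danuta predeceased; the 1/3 allotted to Danuta's branch passes to Danuta's issue by representation.
Franciszka is the sole taker at this level and receives the full 1/3.

Bogdan 1/3; Franciszka 1/3; Stanislawa 1/12; Waclaw 1/12; Zofia 1/6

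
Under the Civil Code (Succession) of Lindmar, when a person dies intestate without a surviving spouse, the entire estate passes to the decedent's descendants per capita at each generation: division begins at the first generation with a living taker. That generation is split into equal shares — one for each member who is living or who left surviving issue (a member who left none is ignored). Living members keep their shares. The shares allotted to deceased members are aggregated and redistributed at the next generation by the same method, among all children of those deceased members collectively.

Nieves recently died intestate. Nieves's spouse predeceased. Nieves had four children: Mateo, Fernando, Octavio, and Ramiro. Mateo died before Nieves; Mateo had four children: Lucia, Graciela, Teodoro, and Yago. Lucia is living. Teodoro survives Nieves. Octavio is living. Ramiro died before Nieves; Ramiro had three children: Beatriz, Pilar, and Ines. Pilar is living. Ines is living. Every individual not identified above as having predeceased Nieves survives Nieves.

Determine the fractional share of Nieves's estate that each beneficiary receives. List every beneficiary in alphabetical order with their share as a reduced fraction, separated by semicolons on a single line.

There is no surviving spouse, so the entire estate passes to Nieves's descendants per capita at each generation.
At generation 1 (Mateo, Fernando, Octavio, Ramiro) there are 4 shares of (1)/4 = 1/4 each.
Living: Fernando and Octavio — each takes 1/4.
Deceased: Mateo and Ramiro. Their combined 1/2 is pooled and carried to generation 2.
At generation 2 (Lucia, Graciela, Teodoro, Yago, Beatriz, Pilar, Ines) there are 7 shares of (1/2)/7 = 1/14 each.
Living: Lucia, Graciela, Teodoro, Yago, Beatriz, Pilar, and Ines — each takes 1/14.

Beatriz 1/14; Fernando 1/4; Graciela 1/14; Ines 1/14; Lucia 1/14; Octavio 1/4; Pilar 1/14; Teodoro 1/14; Yago 1/14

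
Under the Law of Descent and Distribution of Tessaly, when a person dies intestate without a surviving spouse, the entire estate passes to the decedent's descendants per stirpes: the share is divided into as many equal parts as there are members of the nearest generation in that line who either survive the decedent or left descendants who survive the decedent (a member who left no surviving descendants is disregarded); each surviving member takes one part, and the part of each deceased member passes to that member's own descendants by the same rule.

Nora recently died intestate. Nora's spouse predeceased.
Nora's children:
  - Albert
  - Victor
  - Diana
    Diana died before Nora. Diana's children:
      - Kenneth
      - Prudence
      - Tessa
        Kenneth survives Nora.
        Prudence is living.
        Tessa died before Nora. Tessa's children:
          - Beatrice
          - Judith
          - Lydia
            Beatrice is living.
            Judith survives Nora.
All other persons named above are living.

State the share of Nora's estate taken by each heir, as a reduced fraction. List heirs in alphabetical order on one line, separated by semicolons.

There is no surviving spouse, so the entire estate passes to Nora's descendants per stirpes.
The estate is divided into 3 equal shares of 1/3 among Albert, Victor, Diana.
Albert is living and takes 1/3.
Victor is living and takes 1/3.
Diana predeceased; the 1/3 allotted to Diana's branch passes to Diana's issue by representation.
The 1/3 is divided into 3 equal shares of 1/9 among Kenneth, Prudence, Tessa.
Kenneth is living and takes 1/9.
Prudence is living and takes 1/9.
Tessa predeceased; the 1/9 allotted to Tessa's branch passes to Tessa's issue by representation.
The 1/9 is divided into 3 equal shares of 1/27 among Beatrice, Judith, Lydia.
Beatrice is living and takes 1/27.
Judith is living and takes 1/27.
Lydia is living and takes 1/27.

Albert 1/3; Beatrice 1/27; Judith 1/27; Kenneth 1/9; Lydia 1/27; Prudence 1/9; Victor 1/3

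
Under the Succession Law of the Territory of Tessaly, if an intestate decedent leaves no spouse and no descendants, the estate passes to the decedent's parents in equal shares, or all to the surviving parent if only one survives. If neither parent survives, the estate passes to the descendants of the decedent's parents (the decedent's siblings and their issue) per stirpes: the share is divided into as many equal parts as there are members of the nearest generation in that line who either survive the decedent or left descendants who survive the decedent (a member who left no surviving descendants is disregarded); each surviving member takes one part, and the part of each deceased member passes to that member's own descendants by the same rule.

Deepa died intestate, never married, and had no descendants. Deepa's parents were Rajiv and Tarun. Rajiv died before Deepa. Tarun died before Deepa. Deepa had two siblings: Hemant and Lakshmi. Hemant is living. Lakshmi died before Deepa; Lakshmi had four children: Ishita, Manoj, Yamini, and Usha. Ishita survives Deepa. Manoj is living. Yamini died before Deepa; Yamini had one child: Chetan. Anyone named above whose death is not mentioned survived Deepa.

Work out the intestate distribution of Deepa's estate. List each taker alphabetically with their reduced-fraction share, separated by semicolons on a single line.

Neither parent survives and there are no descendants, so the estate passes to Deepa's siblings and their issue per stirpes.
The estate is divided into 2 equal shares of 1/2 among Hemant, Lakshmi.
Hemant is living and takes 1/2.
Lakshmi predeceased; the 1/2 allotted to Lakshmi's branch passes to Lakshmi's issue by representation.
The 1/2 is divided into 4 equal shares of 1/8 among Ishita, Manoj, Yamini, Usha.
Ishita is living and takes 1/8.
Manoj is living and takes 1/8.
Yamini predeceased; the 1/8 allotted to Yamini's branch passes to Yamini's issue by representation.
Chetan is the sole taker at this level and receives the full 1/8.
Usha is living and takes 1/8.

Chetan 1/8; Hemant 1/2; Ishita 1/8; Manoj 1/8; Usha 1/8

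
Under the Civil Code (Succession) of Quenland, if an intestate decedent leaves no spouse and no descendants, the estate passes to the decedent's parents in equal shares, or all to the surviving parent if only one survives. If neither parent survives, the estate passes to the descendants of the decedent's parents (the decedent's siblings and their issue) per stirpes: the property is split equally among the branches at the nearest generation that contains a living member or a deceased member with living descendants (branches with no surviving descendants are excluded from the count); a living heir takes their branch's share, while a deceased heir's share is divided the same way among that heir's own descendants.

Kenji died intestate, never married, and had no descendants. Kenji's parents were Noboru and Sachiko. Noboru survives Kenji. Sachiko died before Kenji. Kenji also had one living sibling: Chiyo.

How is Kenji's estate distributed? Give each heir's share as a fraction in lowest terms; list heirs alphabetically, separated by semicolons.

Noboru 1

Only one parent, Noboru, survives, so Noboru takes the entire estate. The siblings take nothing because a surviving parent has priority.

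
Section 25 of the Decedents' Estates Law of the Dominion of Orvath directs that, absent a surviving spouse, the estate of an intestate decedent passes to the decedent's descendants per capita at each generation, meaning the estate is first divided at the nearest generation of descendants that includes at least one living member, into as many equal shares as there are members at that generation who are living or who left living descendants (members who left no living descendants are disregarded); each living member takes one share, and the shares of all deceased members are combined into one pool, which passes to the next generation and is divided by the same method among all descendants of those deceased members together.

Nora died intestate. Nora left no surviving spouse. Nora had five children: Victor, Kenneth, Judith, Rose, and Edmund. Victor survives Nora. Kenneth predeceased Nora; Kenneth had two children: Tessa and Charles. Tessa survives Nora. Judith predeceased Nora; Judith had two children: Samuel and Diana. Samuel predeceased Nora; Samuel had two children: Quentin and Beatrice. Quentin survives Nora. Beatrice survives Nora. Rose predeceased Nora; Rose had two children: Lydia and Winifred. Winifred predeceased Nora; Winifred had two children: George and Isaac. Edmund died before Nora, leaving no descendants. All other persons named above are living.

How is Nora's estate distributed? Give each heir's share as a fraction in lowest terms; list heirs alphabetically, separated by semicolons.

Beatrice 1/16; Charles 1/8; Diana 1/8; George 1/16; Isaac 1/16; Lydia 1/8; Quentin 1/16; Tessa 1/8; Victor 1/4

There is no surviving spouse, so the entire estate passes to Nora's descendants per capita at each generation.
At generation 1 (Victor, Kenneth, Judith, Rose) there are 4 shares of (1)/4 = 1/4 each.
Living: Victor — each takes 1/4.
Deceased: Kenneth, Judith, and Rose. Their combined 3/4 is pooled and carried to generation 2.
At generation 2 (Tessa, Charles, Samuel, Diana, Lydia, Winifred) there are 6 shares of (3/4)/6 = 1/8 each.
Living: Tessa, Charles, Diana, and Lydia — each takes 1/8.
Deceased: Samuel and Winifred. Their combined 1/4 is pooled and carried to generation 3.
At generation 3 (Quentin, Beatrice, George, Isaac) there are 4 shares of (1/4)/4 = 1/16 each.
Living: Quentin, Beatrice, George, and Isaac — each takes 1/16.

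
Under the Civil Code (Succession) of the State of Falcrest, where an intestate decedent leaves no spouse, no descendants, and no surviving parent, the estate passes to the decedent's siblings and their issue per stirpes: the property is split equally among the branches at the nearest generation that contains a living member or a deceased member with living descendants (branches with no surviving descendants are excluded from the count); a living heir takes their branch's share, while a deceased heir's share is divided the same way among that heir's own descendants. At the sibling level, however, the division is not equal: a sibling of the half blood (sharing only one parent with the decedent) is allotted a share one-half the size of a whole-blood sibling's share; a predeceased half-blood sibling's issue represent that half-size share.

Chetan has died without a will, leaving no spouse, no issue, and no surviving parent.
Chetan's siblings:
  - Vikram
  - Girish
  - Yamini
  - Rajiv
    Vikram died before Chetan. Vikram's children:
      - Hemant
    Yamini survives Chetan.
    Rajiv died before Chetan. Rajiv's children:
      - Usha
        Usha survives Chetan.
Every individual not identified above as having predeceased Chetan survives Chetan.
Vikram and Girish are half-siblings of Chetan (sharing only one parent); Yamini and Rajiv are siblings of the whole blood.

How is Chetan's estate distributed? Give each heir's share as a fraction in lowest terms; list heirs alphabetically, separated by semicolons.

No spouse, descendants, or parent survives, so the estate passes to Chetan's siblings per stirpes.
Half-blood siblings count for one-half the weight of whole-blood siblings at the initial division.
Dividing 1 in proportion to weights (total weight 3): Vikram (weight 1/2) → 1/6; Girish (weight 1/2) → 1/6; Yamini (weight 1) → 1/3; Rajiv (weight 1) → 1/3.
Vikram predeceased; the 1/6 allotted to Vikram's branch passes to Vikram's issue by representation.
Hemant is the sole taker at this level and receives the full 1/6.
Girish is living and takes 1/6.
Yamini is living and takes 1/3.
Rajiv predeceased; the 1/3 allotted to Rajiv's branch passes to Rajiv's issue by representation.
Usha is the sole taker at this level and receives the full 1/3.

Girish 1/6; Hemant 1/6; Usha 1/3; Yamini 1/3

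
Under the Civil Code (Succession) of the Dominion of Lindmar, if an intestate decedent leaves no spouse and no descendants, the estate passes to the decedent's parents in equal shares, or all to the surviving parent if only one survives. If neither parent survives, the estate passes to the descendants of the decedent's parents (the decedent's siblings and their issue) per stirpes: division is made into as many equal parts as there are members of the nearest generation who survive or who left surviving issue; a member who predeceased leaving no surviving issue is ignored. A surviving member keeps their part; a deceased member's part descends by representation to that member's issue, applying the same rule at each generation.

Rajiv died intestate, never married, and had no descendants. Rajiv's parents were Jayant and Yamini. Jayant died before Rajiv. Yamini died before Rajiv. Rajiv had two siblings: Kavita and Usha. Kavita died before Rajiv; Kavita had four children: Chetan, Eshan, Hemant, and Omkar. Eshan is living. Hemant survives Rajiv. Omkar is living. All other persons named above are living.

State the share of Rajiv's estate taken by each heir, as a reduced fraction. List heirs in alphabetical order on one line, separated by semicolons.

Neither parent survives and there are no descendants, so the estate passes to Rajiv's siblings and their issue per stirpes.
The estate is divided into 2 equal shares of 1/2 among Kavita, Usha.
Kavita predeceased; the 1/2 allotted to Kavita's branch passes to Kavita's issue by representation.
The 1/2 is divided into 4 equal shares of 1/8 among Chetan, Eshan, Hemant, Omkar.
Chetan is living and takes 1/8.
Eshan is living and takes 1/8.
Hemant is living and takes 1/8.
Omkar is living and takes 1/8.
Usha is living and takes 1/2.

Chetan 1/8; Eshan 1/8; Hemant 1/8; Omkar 1/8; Usha 1/2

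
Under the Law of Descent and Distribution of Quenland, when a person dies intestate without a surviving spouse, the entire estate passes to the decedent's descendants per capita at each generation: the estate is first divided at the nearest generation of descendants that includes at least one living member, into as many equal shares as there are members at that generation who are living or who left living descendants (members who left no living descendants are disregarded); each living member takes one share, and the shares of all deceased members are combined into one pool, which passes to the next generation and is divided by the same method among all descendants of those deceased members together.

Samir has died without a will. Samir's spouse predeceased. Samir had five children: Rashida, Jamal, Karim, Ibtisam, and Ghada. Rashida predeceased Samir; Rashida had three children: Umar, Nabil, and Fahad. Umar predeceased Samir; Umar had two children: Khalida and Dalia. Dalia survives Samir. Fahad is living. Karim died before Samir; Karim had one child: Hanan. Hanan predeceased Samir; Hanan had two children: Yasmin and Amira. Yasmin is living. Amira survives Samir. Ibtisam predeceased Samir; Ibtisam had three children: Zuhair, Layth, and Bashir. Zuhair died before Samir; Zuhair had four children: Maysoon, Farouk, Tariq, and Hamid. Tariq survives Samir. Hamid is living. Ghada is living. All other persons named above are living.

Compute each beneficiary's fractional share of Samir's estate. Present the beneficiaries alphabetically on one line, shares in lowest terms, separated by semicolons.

Amira 9/280; Bashir 3/35; Dalia 9/280; Fahad 3/35; Farouk 9/280; Ghada 1/5; Hamid 9/280; Jamal 1/5; Khalida 9/280; Layth 3/35; Maysoon 9/280; Nabil 3/35; Tariq 9/280; Yasmin 9/280

There is no surviving spouse, so the entire estate passes to Samir's descendants per capita at each generation.
At generation 1 (Rashida, Jamal, Karim, Ibtisam, Ghada) there are 5 shares of (1)/5 = 1/5 each.
Living: Jamal and Ghada — each takes 1/5.
Deceased: Rashida, Karim, and Ibtisam. Their combined 3/5 is pooled and carried to generation 2.
At generation 2 (Umar, Nabil, Fahad, Hanan, Zuhair, Layth, Bashir) there are 7 shares of (3/5)/7 = 3/35 each.
Living: Nabil, Fahad, Layth, and Bashir — each takes 3/35.
Deceased: Umar, Hanan, and Zuhair. Their combined 9/35 is pooled and carried to generation 3.
At generation 3 (Khalida, Dalia, Yasmin, Amira, Maysoon, Farouk, Tariq, Hamid) there are 8 shares of (9/35)/8 = 9/280 each.
Living: Khalida, Dalia, Yasmin, Amira, Maysoon, Farouk, Tariq, and Hamid — each takes 9/280.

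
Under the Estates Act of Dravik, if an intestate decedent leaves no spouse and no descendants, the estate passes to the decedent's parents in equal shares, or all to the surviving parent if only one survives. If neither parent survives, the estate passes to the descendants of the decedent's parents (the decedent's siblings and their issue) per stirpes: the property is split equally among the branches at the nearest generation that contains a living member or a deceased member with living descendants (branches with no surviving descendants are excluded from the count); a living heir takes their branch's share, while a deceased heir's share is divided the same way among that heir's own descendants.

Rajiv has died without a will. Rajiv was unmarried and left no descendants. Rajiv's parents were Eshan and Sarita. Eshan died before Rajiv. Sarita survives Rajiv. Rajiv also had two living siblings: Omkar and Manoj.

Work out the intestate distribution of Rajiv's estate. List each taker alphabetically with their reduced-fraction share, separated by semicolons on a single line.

Only one parent, Sarita, survives, so Sarita takes the entire estate. The siblings take nothing because a surviving parent has priority.

Sarita 1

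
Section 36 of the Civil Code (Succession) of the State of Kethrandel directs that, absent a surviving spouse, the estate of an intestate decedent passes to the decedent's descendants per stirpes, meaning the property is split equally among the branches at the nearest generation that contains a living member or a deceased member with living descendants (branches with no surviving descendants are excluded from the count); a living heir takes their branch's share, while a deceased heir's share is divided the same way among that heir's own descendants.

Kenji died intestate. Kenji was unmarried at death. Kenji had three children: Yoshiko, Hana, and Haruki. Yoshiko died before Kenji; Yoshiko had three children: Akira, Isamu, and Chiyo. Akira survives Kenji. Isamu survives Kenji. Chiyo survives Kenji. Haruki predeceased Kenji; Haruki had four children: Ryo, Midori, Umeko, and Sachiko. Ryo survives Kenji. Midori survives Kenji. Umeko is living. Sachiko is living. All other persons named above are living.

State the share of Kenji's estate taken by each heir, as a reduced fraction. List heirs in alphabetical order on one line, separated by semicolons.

Akira 1/9; Chiyo 1/9; Hana 1/3; Isamu 1/9; Midori 1/12; Ryo 1/12; Sachiko 1/12; Umeko 1/12

There is no surviving spouse, so the entire estate passes to Kenji's descendants per stirpes.
The estate is divided into 3 equal shares of 1/3 among Yoshiko, Hana, Haruki.
Yoshiko predeceased; the 1/3 allotted to Yoshiko's branch passes to Yoshiko's issue by representation.
The 1/3 is divided into 3 equal shares of 1/9 among Akira, Isamu, Chiyo.
Akira is living and takes 1/9.
Isamu is living and takes 1/9.
Chiyo is living and takes 1/9.
Hana is living and takes 1/3.
Haruki predeceased; the 1/3 allotted to Haruki's branch passes to Haruki's issue by representation.
The 1/3 is divided into 4 equal shares of 1/12 among Ryo, Midori, Umeko, Sachiko.
Ryo is living and takes 1/12.
Midori is living and takes 1/12.
Umeko is living and takes 1/12.
Sachiko is living and takes 1/12.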